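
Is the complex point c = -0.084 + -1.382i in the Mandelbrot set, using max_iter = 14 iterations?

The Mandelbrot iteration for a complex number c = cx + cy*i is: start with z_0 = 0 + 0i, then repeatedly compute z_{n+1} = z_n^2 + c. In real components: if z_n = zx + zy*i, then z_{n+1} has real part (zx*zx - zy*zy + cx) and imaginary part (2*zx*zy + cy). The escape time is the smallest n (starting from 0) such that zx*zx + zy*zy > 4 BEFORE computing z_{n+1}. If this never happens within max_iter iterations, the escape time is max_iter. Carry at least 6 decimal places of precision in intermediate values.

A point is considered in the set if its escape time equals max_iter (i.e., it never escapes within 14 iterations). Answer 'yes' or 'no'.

z_0 = 0 + 0i, c = -0.0840 + -1.3820i
Iter 1: z = -0.0840 + -1.3820i, |z|^2 = 1.9170
Iter 2: z = -1.9869 + -1.1498i, |z|^2 = 5.2697
Escaped at iteration 2

Answer: no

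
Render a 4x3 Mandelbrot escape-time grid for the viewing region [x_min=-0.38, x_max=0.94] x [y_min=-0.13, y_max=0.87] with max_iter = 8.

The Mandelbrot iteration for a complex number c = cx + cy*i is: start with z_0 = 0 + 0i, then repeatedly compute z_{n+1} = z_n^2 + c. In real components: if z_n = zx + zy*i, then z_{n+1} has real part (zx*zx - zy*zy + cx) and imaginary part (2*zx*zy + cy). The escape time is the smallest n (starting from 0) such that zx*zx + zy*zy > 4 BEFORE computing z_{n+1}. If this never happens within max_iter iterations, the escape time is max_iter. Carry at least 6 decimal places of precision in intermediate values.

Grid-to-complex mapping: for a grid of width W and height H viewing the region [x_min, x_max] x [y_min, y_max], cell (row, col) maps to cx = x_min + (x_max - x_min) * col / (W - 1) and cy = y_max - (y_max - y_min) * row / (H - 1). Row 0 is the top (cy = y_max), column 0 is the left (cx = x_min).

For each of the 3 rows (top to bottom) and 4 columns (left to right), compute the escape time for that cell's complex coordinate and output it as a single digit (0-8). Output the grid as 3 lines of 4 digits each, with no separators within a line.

(row=0, col=0): c = -0.3800 + 0.8700i → escape time 5
(row=0, col=1): c = 0.0600 + 0.8700i → escape time 6
(row=0, col=2): c = 0.5000 + 0.8700i → escape time 3
(row=0, col=3): c = 0.9400 + 0.8700i → escape time 2
(row=1, col=0): c = -0.3800 + 0.3700i → escape time 8
(row=1, col=1): c = 0.0600 + 0.3700i → escape time 8
(row=1, col=2): c = 0.5000 + 0.3700i → escape time 5
(row=1, col=3): c = 0.9400 + 0.3700i → escape time 3
(row=2, col=0): c = -0.3800 + -0.1300i → escape time 8
(row=2, col=1): c = 0.0600 + -0.1300i → escape time 8
(row=2, col=2): c = 0.5000 + -0.1300i → escape time 5
(row=2, col=3): c = 0.9400 + -0.1300i → escape time 3

Answer: 5632
8853
8853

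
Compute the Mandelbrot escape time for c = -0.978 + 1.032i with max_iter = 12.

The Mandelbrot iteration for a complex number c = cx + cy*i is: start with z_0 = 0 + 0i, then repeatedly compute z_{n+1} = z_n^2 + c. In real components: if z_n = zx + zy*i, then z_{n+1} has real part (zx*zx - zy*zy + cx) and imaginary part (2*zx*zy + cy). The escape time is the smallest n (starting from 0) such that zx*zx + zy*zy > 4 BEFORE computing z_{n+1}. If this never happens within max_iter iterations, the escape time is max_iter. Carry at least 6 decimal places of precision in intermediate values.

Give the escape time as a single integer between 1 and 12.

Answer: 3

Derivation:
z_0 = 0 + 0i, c = -0.9780 + 1.0320i
Iter 1: z = -0.9780 + 1.0320i, |z|^2 = 2.0215
Iter 2: z = -1.0865 + -0.9866i, |z|^2 = 2.1539
Iter 3: z = -0.7708 + 3.1759i, |z|^2 = 10.6807
Escaped at iteration 3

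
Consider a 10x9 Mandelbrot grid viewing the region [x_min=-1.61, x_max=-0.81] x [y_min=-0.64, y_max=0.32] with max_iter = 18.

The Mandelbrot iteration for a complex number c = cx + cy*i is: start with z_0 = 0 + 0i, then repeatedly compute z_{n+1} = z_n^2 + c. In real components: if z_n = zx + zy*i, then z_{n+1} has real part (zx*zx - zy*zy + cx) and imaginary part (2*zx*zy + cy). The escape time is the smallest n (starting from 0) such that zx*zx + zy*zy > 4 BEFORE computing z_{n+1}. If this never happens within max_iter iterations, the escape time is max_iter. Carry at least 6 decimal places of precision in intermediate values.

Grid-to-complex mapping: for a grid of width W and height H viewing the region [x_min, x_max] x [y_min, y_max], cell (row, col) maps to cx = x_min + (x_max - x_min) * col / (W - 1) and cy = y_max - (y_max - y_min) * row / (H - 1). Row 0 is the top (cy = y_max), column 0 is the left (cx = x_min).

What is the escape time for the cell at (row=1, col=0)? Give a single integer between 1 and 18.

Answer: 5

Derivation:
z_0 = 0 + 0i, c = -1.6100 + 0.2000i
Iter 1: z = -1.6100 + 0.2000i, |z|^2 = 2.6321
Iter 2: z = 0.9421 + -0.4440i, |z|^2 = 1.0847
Iter 3: z = -0.9196 + -0.6366i, |z|^2 = 1.2509
Iter 4: z = -1.1696 + 1.3708i, |z|^2 = 3.2470
Iter 5: z = -2.1211 + -3.0066i, |z|^2 = 13.5384
Escaped at iteration 5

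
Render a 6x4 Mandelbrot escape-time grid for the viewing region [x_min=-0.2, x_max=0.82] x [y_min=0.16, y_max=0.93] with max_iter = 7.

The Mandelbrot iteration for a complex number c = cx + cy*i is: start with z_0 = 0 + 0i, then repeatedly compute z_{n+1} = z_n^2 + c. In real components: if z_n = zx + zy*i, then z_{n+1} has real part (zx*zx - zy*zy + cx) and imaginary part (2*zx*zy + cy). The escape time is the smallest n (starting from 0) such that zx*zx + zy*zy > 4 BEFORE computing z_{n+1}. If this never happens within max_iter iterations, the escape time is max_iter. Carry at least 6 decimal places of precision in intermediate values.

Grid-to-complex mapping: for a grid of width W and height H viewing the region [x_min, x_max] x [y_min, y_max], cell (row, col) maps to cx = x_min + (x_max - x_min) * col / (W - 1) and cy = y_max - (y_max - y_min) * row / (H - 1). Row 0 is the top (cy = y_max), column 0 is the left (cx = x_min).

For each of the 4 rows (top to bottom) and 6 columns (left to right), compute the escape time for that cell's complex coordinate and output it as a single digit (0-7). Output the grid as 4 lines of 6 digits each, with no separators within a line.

(row=0, col=0): c = -0.2000 + 0.9300i → escape time 7
(row=0, col=1): c = 0.0040 + 0.9300i → escape time 7
(row=0, col=2): c = 0.2080 + 0.9300i → escape time 4
(row=0, col=3): c = 0.4120 + 0.9300i → escape time 3
(row=0, col=4): c = 0.6160 + 0.9300i → escape time 2
(row=0, col=5): c = 0.8200 + 0.9300i → escape time 2
(row=1, col=0): c = -0.2000 + 0.6733i → escape time 7
(row=1, col=1): c = 0.0040 + 0.6733i → escape time 7
(row=1, col=2): c = 0.2080 + 0.6733i → escape time 7
(row=1, col=3): c = 0.4120 + 0.6733i → escape time 6
(row=1, col=4): c = 0.6160 + 0.6733i → escape time 3
(row=1, col=5): c = 0.8200 + 0.6733i → escape time 2
(row=2, col=0): c = -0.2000 + 0.4167i → escape time 7
(row=2, col=1): c = 0.0040 + 0.4167i → escape time 7
(row=2, col=2): c = 0.2080 + 0.4167i → escape time 7
(row=2, col=3): c = 0.4120 + 0.4167i → escape time 7
(row=2, col=4): c = 0.6160 + 0.4167i → escape time 4
(row=2, col=5): c = 0.8200 + 0.4167i → escape time 3
(row=3, col=0): c = -0.2000 + 0.1600i → escape time 7
(row=3, col=1): c = 0.0040 + 0.1600i → escape time 7
(row=3, col=2): c = 0.2080 + 0.1600i → escape time 7
(row=3, col=3): c = 0.4120 + 0.1600i → escape time 7
(row=3, col=4): c = 0.6160 + 0.1600i → escape time 4
(row=3, col=5): c = 0.8200 + 0.1600i → escape time 3

Answer: 774322
777632
777743
777743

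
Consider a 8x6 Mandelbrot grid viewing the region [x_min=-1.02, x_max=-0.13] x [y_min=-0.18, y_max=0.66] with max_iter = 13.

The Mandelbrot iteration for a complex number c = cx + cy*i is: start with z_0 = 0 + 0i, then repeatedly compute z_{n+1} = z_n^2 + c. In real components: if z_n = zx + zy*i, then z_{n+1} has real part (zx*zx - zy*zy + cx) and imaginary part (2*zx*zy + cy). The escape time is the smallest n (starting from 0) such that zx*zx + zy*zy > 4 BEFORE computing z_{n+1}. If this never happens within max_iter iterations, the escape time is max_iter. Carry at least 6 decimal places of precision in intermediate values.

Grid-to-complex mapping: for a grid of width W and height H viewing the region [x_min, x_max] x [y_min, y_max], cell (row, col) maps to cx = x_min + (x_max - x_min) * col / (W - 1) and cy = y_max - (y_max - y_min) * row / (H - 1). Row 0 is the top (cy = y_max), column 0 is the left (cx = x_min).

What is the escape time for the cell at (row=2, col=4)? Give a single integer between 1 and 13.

Answer: 13

Derivation:
z_0 = 0 + 0i, c = -0.5114 + 0.3240i
Iter 1: z = -0.5114 + 0.3240i, |z|^2 = 0.3665
Iter 2: z = -0.3548 + -0.0074i, |z|^2 = 0.1260
Iter 3: z = -0.3856 + 0.3293i, |z|^2 = 0.2571
Iter 4: z = -0.4712 + 0.0701i, |z|^2 = 0.2269
Iter 5: z = -0.2943 + 0.2579i, |z|^2 = 0.1532
Iter 6: z = -0.4913 + 0.1722i, |z|^2 = 0.2710
Iter 7: z = -0.2997 + 0.1548i, |z|^2 = 0.1138
Iter 8: z = -0.4456 + 0.2312i, |z|^2 = 0.2520
Iter 9: z = -0.3663 + 0.1179i, |z|^2 = 0.1481
Iter 10: z = -0.3911 + 0.2376i, |z|^2 = 0.2094
Iter 11: z = -0.4149 + 0.1381i, |z|^2 = 0.1912
Iter 12: z = -0.3584 + 0.2094i, |z|^2 = 0.1723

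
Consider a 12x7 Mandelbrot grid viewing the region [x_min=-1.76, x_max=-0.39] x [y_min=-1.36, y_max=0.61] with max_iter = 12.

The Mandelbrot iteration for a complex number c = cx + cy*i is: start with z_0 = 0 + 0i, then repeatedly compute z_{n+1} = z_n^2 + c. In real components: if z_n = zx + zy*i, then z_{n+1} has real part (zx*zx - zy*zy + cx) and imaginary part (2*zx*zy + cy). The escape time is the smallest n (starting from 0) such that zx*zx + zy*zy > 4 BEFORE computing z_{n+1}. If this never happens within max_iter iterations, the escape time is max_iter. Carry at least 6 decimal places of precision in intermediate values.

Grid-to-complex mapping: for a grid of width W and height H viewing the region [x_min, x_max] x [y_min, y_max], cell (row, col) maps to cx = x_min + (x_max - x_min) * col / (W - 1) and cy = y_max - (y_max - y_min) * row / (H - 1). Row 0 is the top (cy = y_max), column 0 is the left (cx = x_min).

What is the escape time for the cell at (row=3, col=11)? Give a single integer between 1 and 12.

z_0 = 0 + 0i, c = -0.3900 + -0.3750i
Iter 1: z = -0.3900 + -0.3750i, |z|^2 = 0.2927
Iter 2: z = -0.3785 + -0.0825i, |z|^2 = 0.1501
Iter 3: z = -0.2535 + -0.3125i, |z|^2 = 0.1620
Iter 4: z = -0.4234 + -0.2165i, |z|^2 = 0.2262
Iter 5: z = -0.2576 + -0.1916i, |z|^2 = 0.1031
Iter 6: z = -0.3604 + -0.2763i, |z|^2 = 0.2062
Iter 7: z = -0.3365 + -0.1759i, |z|^2 = 0.1441
Iter 8: z = -0.3077 + -0.2566i, |z|^2 = 0.1606
Iter 9: z = -0.3612 + -0.2170i, |z|^2 = 0.1775
Iter 10: z = -0.3067 + -0.2182i, |z|^2 = 0.1417
Iter 11: z = -0.3436 + -0.2412i, |z|^2 = 0.1762

Answer: 12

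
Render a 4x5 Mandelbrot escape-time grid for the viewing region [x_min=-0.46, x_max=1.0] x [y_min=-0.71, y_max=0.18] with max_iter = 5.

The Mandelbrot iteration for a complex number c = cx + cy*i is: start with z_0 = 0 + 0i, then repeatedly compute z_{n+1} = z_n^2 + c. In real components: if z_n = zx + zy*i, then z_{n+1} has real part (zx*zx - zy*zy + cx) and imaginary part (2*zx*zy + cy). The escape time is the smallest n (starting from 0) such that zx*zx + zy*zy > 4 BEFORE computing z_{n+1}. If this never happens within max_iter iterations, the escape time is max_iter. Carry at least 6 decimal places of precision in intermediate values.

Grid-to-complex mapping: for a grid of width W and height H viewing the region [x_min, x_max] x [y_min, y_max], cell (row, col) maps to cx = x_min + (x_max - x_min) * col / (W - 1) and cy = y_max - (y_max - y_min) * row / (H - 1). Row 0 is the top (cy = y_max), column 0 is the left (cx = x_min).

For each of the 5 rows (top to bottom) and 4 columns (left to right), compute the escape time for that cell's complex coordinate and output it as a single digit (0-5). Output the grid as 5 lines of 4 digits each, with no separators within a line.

(row=0, col=0): c = -0.4600 + 0.1800i → escape time 5
(row=0, col=1): c = 0.0267 + 0.1800i → escape time 5
(row=0, col=2): c = 0.5133 + 0.1800i → escape time 5
(row=0, col=3): c = 1.0000 + 0.1800i → escape time 2
(row=1, col=0): c = -0.4600 + -0.0425i → escape time 5
(row=1, col=1): c = 0.0267 + -0.0425i → escape time 5
(row=1, col=2): c = 0.5133 + -0.0425i → escape time 5
(row=1, col=3): c = 1.0000 + -0.0425i → escape time 2
(row=2, col=0): c = -0.4600 + -0.2650i → escape time 5
(row=2, col=1): c = 0.0267 + -0.2650i → escape time 5
(row=2, col=2): c = 0.5133 + -0.2650i → escape time 5
(row=2, col=3): c = 1.0000 + -0.2650i → escape time 2
(row=3, col=0): c = -0.4600 + -0.4875i → escape time 5
(row=3, col=1): c = 0.0267 + -0.4875i → escape time 5
(row=3, col=2): c = 0.5133 + -0.4875i → escape time 5
(row=3, col=3): c = 1.0000 + -0.4875i → escape time 2
(row=4, col=0): c = -0.4600 + -0.7100i → escape time 5
(row=4, col=1): c = 0.0267 + -0.7100i → escape time 5
(row=4, col=2): c = 0.5133 + -0.7100i → escape time 3
(row=4, col=3): c = 1.0000 + -0.7100i → escape time 2

Answer: 5552
5552
5552
5552
5532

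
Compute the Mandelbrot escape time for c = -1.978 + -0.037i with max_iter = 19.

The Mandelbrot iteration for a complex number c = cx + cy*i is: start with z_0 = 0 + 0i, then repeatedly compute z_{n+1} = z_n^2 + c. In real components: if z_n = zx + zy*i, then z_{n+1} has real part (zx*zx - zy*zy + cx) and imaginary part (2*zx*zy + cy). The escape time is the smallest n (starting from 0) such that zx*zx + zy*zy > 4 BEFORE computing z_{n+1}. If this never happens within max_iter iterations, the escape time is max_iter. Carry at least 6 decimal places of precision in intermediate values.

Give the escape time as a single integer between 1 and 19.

z_0 = 0 + 0i, c = -1.9780 + -0.0370i
Iter 1: z = -1.9780 + -0.0370i, |z|^2 = 3.9139
Iter 2: z = 1.9331 + 0.1094i, |z|^2 = 3.7489
Iter 3: z = 1.7470 + 0.3859i, |z|^2 = 3.2008
Iter 4: z = 0.9250 + 1.3112i, |z|^2 = 2.5748
Iter 5: z = -2.8415 + 2.3887i, |z|^2 = 13.7800
Escaped at iteration 5

Answer: 5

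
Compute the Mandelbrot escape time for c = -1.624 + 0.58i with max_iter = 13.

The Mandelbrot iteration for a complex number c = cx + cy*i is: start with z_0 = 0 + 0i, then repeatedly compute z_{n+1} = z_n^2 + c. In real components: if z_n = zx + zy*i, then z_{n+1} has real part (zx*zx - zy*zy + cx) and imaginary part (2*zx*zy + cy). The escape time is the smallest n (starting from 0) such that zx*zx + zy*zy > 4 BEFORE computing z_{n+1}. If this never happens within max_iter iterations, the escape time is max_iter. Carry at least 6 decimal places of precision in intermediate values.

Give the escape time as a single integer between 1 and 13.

Answer: 3

Derivation:
z_0 = 0 + 0i, c = -1.6240 + 0.5800i
Iter 1: z = -1.6240 + 0.5800i, |z|^2 = 2.9738
Iter 2: z = 0.6770 + -1.3038i, |z|^2 = 2.1583
Iter 3: z = -2.8657 + -1.1853i, |z|^2 = 9.6173
Escaped at iteration 3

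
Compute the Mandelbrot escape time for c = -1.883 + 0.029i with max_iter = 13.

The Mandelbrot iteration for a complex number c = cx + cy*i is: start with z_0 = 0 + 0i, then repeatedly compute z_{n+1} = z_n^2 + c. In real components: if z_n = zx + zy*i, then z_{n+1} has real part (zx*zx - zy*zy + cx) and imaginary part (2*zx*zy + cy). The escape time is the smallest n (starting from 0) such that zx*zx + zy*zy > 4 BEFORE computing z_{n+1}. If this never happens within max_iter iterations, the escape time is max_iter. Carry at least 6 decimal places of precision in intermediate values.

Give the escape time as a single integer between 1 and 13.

Answer: 6

Derivation:
z_0 = 0 + 0i, c = -1.8830 + 0.0290i
Iter 1: z = -1.8830 + 0.0290i, |z|^2 = 3.5465
Iter 2: z = 1.6618 + -0.0802i, |z|^2 = 2.7682
Iter 3: z = 0.8723 + -0.2376i, |z|^2 = 0.8174
Iter 4: z = -1.1785 + -0.3855i, |z|^2 = 1.5376
Iter 5: z = -0.6427 + 0.9377i, |z|^2 = 1.2924
Iter 6: z = -2.3493 + -1.1763i, |z|^2 = 6.9029
Escaped at iteration 6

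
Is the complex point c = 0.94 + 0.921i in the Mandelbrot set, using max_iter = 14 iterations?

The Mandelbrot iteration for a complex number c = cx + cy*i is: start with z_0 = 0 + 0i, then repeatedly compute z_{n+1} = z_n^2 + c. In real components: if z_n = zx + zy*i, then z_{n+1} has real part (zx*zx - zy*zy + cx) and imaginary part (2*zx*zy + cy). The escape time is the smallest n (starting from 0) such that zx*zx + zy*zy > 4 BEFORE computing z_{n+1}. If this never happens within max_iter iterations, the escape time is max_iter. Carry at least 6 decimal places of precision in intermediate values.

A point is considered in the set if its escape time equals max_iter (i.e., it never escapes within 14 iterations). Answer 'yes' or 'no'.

z_0 = 0 + 0i, c = 0.9400 + 0.9210i
Iter 1: z = 0.9400 + 0.9210i, |z|^2 = 1.7318
Iter 2: z = 0.9754 + 2.6525i, |z|^2 = 7.9870
Escaped at iteration 2

Answer: no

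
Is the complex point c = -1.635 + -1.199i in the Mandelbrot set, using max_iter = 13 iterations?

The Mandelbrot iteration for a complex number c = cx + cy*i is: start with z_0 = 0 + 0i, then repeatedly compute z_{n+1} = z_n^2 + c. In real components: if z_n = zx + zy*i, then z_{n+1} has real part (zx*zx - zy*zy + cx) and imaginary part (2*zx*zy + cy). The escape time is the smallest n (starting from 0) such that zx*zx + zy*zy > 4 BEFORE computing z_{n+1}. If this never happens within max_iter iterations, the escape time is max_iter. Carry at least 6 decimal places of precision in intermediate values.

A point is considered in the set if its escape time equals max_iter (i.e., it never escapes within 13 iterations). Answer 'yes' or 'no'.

z_0 = 0 + 0i, c = -1.6350 + -1.1990i
Iter 1: z = -1.6350 + -1.1990i, |z|^2 = 4.1108
Escaped at iteration 1

Answer: no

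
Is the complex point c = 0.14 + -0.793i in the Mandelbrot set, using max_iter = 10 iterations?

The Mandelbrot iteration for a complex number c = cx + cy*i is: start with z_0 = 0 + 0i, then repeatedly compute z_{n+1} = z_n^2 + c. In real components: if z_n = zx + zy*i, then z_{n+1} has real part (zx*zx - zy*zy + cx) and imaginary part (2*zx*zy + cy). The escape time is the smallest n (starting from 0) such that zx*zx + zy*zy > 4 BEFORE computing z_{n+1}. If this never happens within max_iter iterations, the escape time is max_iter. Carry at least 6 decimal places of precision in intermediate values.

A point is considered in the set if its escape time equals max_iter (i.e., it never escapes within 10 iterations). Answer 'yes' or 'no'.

Answer: no

Derivation:
z_0 = 0 + 0i, c = 0.1400 + -0.7930i
Iter 1: z = 0.1400 + -0.7930i, |z|^2 = 0.6484
Iter 2: z = -0.4692 + -1.0150i, |z|^2 = 1.2505
Iter 3: z = -0.6701 + 0.1596i, |z|^2 = 0.4745
Iter 4: z = 0.5636 + -1.0069i, |z|^2 = 1.3315
Iter 5: z = -0.5563 + -1.9279i, |z|^2 = 4.0264
Escaped at iteration 5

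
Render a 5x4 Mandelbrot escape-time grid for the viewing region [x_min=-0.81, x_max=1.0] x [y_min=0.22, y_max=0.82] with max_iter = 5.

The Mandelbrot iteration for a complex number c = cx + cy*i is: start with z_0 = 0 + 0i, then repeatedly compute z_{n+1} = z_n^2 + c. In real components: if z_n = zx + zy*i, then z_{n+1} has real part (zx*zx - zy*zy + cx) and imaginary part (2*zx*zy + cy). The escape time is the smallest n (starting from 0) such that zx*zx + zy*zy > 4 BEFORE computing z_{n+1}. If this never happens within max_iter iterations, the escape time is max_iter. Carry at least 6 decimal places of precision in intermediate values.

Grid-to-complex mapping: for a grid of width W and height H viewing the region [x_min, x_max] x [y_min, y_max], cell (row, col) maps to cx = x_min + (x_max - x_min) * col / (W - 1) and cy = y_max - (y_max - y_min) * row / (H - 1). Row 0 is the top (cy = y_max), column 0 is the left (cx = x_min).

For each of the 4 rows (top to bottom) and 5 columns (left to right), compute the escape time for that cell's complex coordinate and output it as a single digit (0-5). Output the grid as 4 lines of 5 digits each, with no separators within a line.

Answer: 45532
55532
55542
55542

Derivation:
(row=0, col=0): c = -0.8100 + 0.8200i → escape time 4
(row=0, col=1): c = -0.3575 + 0.8200i → escape time 5
(row=0, col=2): c = 0.0950 + 0.8200i → escape time 5
(row=0, col=3): c = 0.5475 + 0.8200i → escape time 3
(row=0, col=4): c = 1.0000 + 0.8200i → escape time 2
(row=1, col=0): c = -0.8100 + 0.6200i → escape time 5
(row=1, col=1): c = -0.3575 + 0.6200i → escape time 5
(row=1, col=2): c = 0.0950 + 0.6200i → escape time 5
(row=1, col=3): c = 0.5475 + 0.6200i → escape time 3
(row=1, col=4): c = 1.0000 + 0.6200i → escape time 2
(row=2, col=0): c = -0.8100 + 0.4200i → escape time 5
(row=2, col=1): c = -0.3575 + 0.4200i → escape time 5
(row=2, col=2): c = 0.0950 + 0.4200i → escape time 5
(row=2, col=3): c = 0.5475 + 0.4200i → escape time 4
(row=2, col=4): c = 1.0000 + 0.4200i → escape time 2
(row=3, col=0): c = -0.8100 + 0.2200i → escape time 5
(row=3, col=1): c = -0.3575 + 0.2200i → escape time 5
(row=3, col=2): c = 0.0950 + 0.2200i → escape time 5
(row=3, col=3): c = 0.5475 + 0.2200i → escape time 4
(row=3, col=4): c = 1.0000 + 0.2200i → escape time 2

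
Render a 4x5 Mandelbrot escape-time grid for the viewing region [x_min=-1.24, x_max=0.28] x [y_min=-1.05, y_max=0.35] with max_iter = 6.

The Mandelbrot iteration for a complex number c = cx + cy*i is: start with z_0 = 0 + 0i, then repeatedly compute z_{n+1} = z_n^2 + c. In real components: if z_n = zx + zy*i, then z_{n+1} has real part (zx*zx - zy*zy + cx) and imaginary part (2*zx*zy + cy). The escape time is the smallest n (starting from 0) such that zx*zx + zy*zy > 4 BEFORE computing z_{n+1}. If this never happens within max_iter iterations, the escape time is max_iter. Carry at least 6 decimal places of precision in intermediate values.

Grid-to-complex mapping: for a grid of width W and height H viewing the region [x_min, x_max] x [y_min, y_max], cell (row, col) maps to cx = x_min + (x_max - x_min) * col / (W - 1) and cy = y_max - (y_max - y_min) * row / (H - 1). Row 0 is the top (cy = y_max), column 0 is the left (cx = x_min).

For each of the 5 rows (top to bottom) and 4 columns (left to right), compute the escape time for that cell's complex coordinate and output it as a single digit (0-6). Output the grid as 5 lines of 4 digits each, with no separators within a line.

Answer: 6666
6666
6666
3566
3363

Derivation:
(row=0, col=0): c = -1.2400 + 0.3500i → escape time 6
(row=0, col=1): c = -0.7333 + 0.3500i → escape time 6
(row=0, col=2): c = -0.2267 + 0.3500i → escape time 6
(row=0, col=3): c = 0.2800 + 0.3500i → escape time 6
(row=1, col=0): c = -1.2400 + 0.0000i → escape time 6
(row=1, col=1): c = -0.7333 + 0.0000i → escape time 6
(row=1, col=2): c = -0.2267 + 0.0000i → escape time 6
(row=1, col=3): c = 0.2800 + 0.0000i → escape time 6
(row=2, col=0): c = -1.2400 + -0.3500i → escape time 6
(row=2, col=1): c = -0.7333 + -0.3500i → escape time 6
(row=2, col=2): c = -0.2267 + -0.3500i → escape time 6
(row=2, col=3): c = 0.2800 + -0.3500i → escape time 6
(row=3, col=0): c = -1.2400 + -0.7000i → escape time 3
(row=3, col=1): c = -0.7333 + -0.7000i → escape time 5
(row=3, col=2): c = -0.2267 + -0.7000i → escape time 6
(row=3, col=3): c = 0.2800 + -0.7000i → escape time 6
(row=4, col=0): c = -1.2400 + -1.0500i → escape time 3
(row=4, col=1): c = -0.7333 + -1.0500i → escape time 3
(row=4, col=2): c = -0.2267 + -1.0500i → escape time 6
(row=4, col=3): c = 0.2800 + -1.0500i → escape time 3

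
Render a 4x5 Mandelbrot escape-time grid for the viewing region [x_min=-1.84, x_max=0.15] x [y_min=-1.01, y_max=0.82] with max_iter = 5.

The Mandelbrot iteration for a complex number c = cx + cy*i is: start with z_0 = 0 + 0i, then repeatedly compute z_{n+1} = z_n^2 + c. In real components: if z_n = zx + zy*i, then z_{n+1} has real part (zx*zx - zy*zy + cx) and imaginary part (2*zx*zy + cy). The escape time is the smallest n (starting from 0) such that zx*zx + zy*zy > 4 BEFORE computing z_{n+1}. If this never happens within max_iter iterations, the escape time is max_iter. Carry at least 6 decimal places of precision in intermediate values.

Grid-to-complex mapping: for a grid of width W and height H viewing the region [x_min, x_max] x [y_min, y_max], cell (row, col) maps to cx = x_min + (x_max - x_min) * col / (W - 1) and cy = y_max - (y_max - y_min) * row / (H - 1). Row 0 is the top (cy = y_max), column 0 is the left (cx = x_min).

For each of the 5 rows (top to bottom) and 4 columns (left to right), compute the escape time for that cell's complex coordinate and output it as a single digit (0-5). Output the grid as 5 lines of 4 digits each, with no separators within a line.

(row=0, col=0): c = -1.8400 + 0.8200i → escape time 1
(row=0, col=1): c = -1.1767 + 0.8200i → escape time 3
(row=0, col=2): c = -0.5133 + 0.8200i → escape time 5
(row=0, col=3): c = 0.1500 + 0.8200i → escape time 5
(row=1, col=0): c = -1.8400 + 0.3625i → escape time 3
(row=1, col=1): c = -1.1767 + 0.3625i → escape time 5
(row=1, col=2): c = -0.5133 + 0.3625i → escape time 5
(row=1, col=3): c = 0.1500 + 0.3625i → escape time 5
(row=2, col=0): c = -1.8400 + -0.0950i → escape time 4
(row=2, col=1): c = -1.1767 + -0.0950i → escape time 5
(row=2, col=2): c = -0.5133 + -0.0950i → escape time 5
(row=2, col=3): c = 0.1500 + -0.0950i → escape time 5
(row=3, col=0): c = -1.8400 + -0.5525i → escape time 3
(row=3, col=1): c = -1.1767 + -0.5525i → escape time 4
(row=3, col=2): c = -0.5133 + -0.5525i → escape time 5
(row=3, col=3): c = 0.1500 + -0.5525i → escape time 5
(row=4, col=0): c = -1.8400 + -1.0100i → escape time 1
(row=4, col=1): c = -1.1767 + -1.0100i → escape time 3
(row=4, col=2): c = -0.5133 + -1.0100i → escape time 4
(row=4, col=3): c = 0.1500 + -1.0100i → escape time 4

Answer: 1355
3555
4555
3455
1344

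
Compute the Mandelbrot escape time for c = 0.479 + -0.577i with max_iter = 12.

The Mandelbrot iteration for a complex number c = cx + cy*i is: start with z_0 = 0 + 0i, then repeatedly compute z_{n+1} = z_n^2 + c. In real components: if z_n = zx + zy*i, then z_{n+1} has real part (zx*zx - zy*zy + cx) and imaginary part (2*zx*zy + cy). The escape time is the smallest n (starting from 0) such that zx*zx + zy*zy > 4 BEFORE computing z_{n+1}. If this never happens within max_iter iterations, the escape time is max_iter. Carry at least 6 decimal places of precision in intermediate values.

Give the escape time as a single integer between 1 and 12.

z_0 = 0 + 0i, c = 0.4790 + -0.5770i
Iter 1: z = 0.4790 + -0.5770i, |z|^2 = 0.5624
Iter 2: z = 0.3755 + -1.1298i, |z|^2 = 1.4174
Iter 3: z = -0.6564 + -1.4255i, |z|^2 = 2.4628
Iter 4: z = -1.1222 + 1.2943i, |z|^2 = 2.9344
Iter 5: z = 0.0632 + -3.4818i, |z|^2 = 12.1270
Escaped at iteration 5

Answer: 5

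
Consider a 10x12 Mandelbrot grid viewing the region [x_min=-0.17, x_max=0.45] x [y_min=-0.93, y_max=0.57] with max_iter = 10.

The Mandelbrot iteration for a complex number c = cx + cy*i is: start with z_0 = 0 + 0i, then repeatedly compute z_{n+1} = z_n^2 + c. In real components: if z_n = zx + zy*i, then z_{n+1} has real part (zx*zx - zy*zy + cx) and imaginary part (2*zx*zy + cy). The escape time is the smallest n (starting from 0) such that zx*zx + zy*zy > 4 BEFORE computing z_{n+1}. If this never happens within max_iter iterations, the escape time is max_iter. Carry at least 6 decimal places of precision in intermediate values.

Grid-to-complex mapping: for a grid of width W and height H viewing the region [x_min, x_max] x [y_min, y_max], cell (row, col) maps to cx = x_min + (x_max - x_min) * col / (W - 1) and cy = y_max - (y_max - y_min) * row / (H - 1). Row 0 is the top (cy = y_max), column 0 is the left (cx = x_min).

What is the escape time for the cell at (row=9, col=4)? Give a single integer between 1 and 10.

z_0 = 0 + 0i, c = 0.1056 + -0.6573i
Iter 1: z = 0.1056 + -0.6573i, |z|^2 = 0.4431
Iter 2: z = -0.3153 + -0.7960i, |z|^2 = 0.7331
Iter 3: z = -0.4287 + -0.1553i, |z|^2 = 0.2079
Iter 4: z = 0.2652 + -0.5241i, |z|^2 = 0.3451
Iter 5: z = -0.0988 + -0.9353i, |z|^2 = 0.8845
Iter 6: z = -0.7595 + -0.4724i, |z|^2 = 0.7999
Iter 7: z = 0.4592 + 0.0603i, |z|^2 = 0.2145
Iter 8: z = 0.3127 + -0.6019i, |z|^2 = 0.4601
Iter 9: z = -0.1589 + -1.0338i, |z|^2 = 1.0939

Answer: 10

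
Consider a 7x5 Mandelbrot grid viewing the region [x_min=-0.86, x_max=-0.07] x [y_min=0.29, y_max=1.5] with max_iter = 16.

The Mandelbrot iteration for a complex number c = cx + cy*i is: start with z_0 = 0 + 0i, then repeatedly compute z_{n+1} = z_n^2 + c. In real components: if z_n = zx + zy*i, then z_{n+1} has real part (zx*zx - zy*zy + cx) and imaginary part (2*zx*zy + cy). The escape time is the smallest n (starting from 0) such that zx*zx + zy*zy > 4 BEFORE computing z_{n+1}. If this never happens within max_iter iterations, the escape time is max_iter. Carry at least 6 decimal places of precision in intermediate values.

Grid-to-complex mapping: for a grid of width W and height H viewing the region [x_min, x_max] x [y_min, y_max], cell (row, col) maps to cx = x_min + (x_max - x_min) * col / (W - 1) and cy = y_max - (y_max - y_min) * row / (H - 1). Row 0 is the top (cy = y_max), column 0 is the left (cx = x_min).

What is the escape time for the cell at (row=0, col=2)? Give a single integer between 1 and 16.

z_0 = 0 + 0i, c = -0.5967 + 1.5000i
Iter 1: z = -0.5967 + 1.5000i, |z|^2 = 2.6060
Iter 2: z = -2.4907 + -0.2900i, |z|^2 = 6.2875
Escaped at iteration 2

Answer: 2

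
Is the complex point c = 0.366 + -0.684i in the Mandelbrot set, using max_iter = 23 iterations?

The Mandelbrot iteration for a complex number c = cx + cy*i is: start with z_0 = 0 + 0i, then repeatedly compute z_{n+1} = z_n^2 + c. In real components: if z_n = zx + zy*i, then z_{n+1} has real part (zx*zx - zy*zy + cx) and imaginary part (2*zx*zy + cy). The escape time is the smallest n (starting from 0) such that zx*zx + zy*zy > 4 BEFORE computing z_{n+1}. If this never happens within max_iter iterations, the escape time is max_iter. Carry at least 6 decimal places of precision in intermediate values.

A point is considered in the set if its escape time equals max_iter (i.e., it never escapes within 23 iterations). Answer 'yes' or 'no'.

z_0 = 0 + 0i, c = 0.3660 + -0.6840i
Iter 1: z = 0.3660 + -0.6840i, |z|^2 = 0.6018
Iter 2: z = 0.0321 + -1.1847i, |z|^2 = 1.4045
Iter 3: z = -1.0365 + -0.7601i, |z|^2 = 1.6519
Iter 4: z = 0.8626 + 0.8915i, |z|^2 = 1.5388
Iter 5: z = 0.3152 + 0.8540i, |z|^2 = 0.8286
Iter 6: z = -0.2640 + -0.1457i, |z|^2 = 0.0909
Iter 7: z = 0.4144 + -0.6071i, |z|^2 = 0.5403
Iter 8: z = 0.1692 + -1.1872i, |z|^2 = 1.4381
Iter 9: z = -1.0148 + -1.0858i, |z|^2 = 2.2088
Iter 10: z = 0.2170 + 1.5198i, |z|^2 = 2.3567
Iter 11: z = -1.8966 + -0.0246i, |z|^2 = 3.5976
Iter 12: z = 3.9624 + -0.5908i, |z|^2 = 16.0498
Escaped at iteration 12

Answer: no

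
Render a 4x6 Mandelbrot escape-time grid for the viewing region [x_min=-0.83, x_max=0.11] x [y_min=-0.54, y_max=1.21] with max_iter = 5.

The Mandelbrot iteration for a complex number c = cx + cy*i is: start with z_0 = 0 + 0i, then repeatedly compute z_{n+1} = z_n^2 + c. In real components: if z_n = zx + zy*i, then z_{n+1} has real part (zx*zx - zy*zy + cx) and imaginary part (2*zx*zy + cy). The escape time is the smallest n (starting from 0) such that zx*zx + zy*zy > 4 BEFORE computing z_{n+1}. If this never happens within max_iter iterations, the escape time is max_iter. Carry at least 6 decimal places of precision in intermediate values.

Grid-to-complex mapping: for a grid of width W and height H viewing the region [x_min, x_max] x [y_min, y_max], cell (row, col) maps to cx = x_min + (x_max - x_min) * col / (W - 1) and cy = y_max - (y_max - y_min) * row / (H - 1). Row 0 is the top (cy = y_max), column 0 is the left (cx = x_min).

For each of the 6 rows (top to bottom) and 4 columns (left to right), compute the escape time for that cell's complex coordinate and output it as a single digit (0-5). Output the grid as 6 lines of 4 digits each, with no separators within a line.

Answer: 3333
4455
5555
5555
5555
5555

Derivation:
(row=0, col=0): c = -0.8300 + 1.2100i → escape time 3
(row=0, col=1): c = -0.5167 + 1.2100i → escape time 3
(row=0, col=2): c = -0.2033 + 1.2100i → escape time 3
(row=0, col=3): c = 0.1100 + 1.2100i → escape time 3
(row=1, col=0): c = -0.8300 + 0.8600i → escape time 4
(row=1, col=1): c = -0.5167 + 0.8600i → escape time 4
(row=1, col=2): c = -0.2033 + 0.8600i → escape time 5
(row=1, col=3): c = 0.1100 + 0.8600i → escape time 5
(row=2, col=0): c = -0.8300 + 0.5100i → escape time 5
(row=2, col=1): c = -0.5167 + 0.5100i → escape time 5
(row=2, col=2): c = -0.2033 + 0.5100i → escape time 5
(row=2, col=3): c = 0.1100 + 0.5100i → escape time 5
(row=3, col=0): c = -0.8300 + 0.1600i → escape time 5
(row=3, col=1): c = -0.5167 + 0.1600i → escape time 5
(row=3, col=2): c = -0.2033 + 0.1600i → escape time 5
(row=3, col=3): c = 0.1100 + 0.1600i → escape time 5
(row=4, col=0): c = -0.8300 + -0.1900i → escape time 5
(row=4, col=1): c = -0.5167 + -0.1900i → escape time 5
(row=4, col=2): c = -0.2033 + -0.1900i → escape time 5
(row=4, col=3): c = 0.1100 + -0.1900i → escape time 5
(row=5, col=0): c = -0.8300 + -0.5400i → escape time 5
(row=5, col=1): c = -0.5167 + -0.5400i → escape time 5
(row=5, col=2): c = -0.2033 + -0.5400i → escape time 5
(row=5, col=3): c = 0.1100 + -0.5400i → escape time 5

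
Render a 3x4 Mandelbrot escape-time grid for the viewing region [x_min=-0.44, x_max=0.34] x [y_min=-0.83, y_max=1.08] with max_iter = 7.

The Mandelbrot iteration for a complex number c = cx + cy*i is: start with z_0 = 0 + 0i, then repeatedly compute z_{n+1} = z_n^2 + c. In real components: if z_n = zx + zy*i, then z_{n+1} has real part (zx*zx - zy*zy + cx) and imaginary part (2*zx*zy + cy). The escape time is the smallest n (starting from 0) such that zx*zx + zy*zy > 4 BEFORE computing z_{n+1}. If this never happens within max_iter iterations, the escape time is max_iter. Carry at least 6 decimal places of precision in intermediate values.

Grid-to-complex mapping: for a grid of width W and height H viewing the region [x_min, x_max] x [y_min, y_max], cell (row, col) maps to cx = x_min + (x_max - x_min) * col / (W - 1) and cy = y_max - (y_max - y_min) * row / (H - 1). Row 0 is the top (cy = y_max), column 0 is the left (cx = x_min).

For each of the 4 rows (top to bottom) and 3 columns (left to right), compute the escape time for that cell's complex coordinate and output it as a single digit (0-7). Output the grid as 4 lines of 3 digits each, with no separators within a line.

(row=0, col=0): c = -0.4400 + 1.0800i → escape time 4
(row=0, col=1): c = -0.0500 + 1.0800i → escape time 5
(row=0, col=2): c = 0.3400 + 1.0800i → escape time 3
(row=1, col=0): c = -0.4400 + 0.4433i → escape time 7
(row=1, col=1): c = -0.0500 + 0.4433i → escape time 7
(row=1, col=2): c = 0.3400 + 0.4433i → escape time 7
(row=2, col=0): c = -0.4400 + -0.1933i → escape time 7
(row=2, col=1): c = -0.0500 + -0.1933i → escape time 7
(row=2, col=2): c = 0.3400 + -0.1933i → escape time 7
(row=3, col=0): c = -0.4400 + -0.8300i → escape time 5
(row=3, col=1): c = -0.0500 + -0.8300i → escape time 7
(row=3, col=2): c = 0.3400 + -0.8300i → escape time 4

Answer: 453
777
777
574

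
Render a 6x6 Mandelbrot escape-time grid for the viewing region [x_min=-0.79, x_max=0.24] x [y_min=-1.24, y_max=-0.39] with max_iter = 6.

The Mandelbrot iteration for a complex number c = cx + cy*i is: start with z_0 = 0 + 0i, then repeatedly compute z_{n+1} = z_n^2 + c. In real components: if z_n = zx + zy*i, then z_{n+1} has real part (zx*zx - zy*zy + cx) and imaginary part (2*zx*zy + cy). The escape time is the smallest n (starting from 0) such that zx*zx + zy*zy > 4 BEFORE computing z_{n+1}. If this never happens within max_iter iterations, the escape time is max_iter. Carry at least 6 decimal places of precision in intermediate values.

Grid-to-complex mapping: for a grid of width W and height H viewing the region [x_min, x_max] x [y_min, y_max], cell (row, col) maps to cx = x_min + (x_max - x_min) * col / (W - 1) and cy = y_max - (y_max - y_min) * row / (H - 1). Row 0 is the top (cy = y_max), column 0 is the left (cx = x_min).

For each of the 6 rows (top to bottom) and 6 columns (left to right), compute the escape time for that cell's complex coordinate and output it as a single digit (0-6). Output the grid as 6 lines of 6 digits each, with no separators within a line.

Answer: 666666
666666
466666
445664
334643
333322

Derivation:
(row=0, col=0): c = -0.7900 + -0.3900i → escape time 6
(row=0, col=1): c = -0.5840 + -0.3900i → escape time 6
(row=0, col=2): c = -0.3780 + -0.3900i → escape time 6
(row=0, col=3): c = -0.1720 + -0.3900i → escape time 6
(row=0, col=4): c = 0.0340 + -0.3900i → escape time 6
(row=0, col=5): c = 0.2400 + -0.3900i → escape time 6
(row=1, col=0): c = -0.7900 + -0.5600i → escape time 6
(row=1, col=1): c = -0.5840 + -0.5600i → escape time 6
(row=1, col=2): c = -0.3780 + -0.5600i → escape time 6
(row=1, col=3): c = -0.1720 + -0.5600i → escape time 6
(row=1, col=4): c = 0.0340 + -0.5600i → escape time 6
(row=1, col=5): c = 0.2400 + -0.5600i → escape time 6
(row=2, col=0): c = -0.7900 + -0.7300i → escape time 4
(row=2, col=1): c = -0.5840 + -0.7300i → escape time 6
(row=2, col=2): c = -0.3780 + -0.7300i → escape time 6
(row=2, col=3): c = -0.1720 + -0.7300i → escape time 6
(row=2, col=4): c = 0.0340 + -0.7300i → escape time 6
(row=2, col=5): c = 0.2400 + -0.7300i → escape time 6
(row=3, col=0): c = -0.7900 + -0.9000i → escape time 4
(row=3, col=1): c = -0.5840 + -0.9000i → escape time 4
(row=3, col=2): c = -0.3780 + -0.9000i → escape time 5
(row=3, col=3): c = -0.1720 + -0.9000i → escape time 6
(row=3, col=4): c = 0.0340 + -0.9000i → escape time 6
(row=3, col=5): c = 0.2400 + -0.9000i → escape time 4
(row=4, col=0): c = -0.7900 + -1.0700i → escape time 3
(row=4, col=1): c = -0.5840 + -1.0700i → escape time 3
(row=4, col=2): c = -0.3780 + -1.0700i → escape time 4
(row=4, col=3): c = -0.1720 + -1.0700i → escape time 6
(row=4, col=4): c = 0.0340 + -1.0700i → escape time 4
(row=4, col=5): c = 0.2400 + -1.0700i → escape time 3
(row=5, col=0): c = -0.7900 + -1.2400i → escape time 3
(row=5, col=1): c = -0.5840 + -1.2400i → escape time 3
(row=5, col=2): c = -0.3780 + -1.2400i → escape time 3
(row=5, col=3): c = -0.1720 + -1.2400i → escape time 3
(row=5, col=4): c = 0.0340 + -1.2400i → escape time 2
(row=5, col=5): c = 0.2400 + -1.2400i → escape time 2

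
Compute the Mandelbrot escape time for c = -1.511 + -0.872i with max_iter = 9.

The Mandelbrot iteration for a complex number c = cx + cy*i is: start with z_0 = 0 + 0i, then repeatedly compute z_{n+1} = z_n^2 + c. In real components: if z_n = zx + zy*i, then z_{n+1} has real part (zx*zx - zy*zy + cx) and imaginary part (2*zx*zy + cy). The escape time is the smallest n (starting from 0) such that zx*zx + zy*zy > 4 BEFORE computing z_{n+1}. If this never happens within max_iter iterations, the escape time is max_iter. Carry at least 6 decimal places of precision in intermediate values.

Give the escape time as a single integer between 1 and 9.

z_0 = 0 + 0i, c = -1.5110 + -0.8720i
Iter 1: z = -1.5110 + -0.8720i, |z|^2 = 3.0435
Iter 2: z = 0.0117 + 1.7632i, |z|^2 = 3.1090
Iter 3: z = -4.6197 + -0.8306i, |z|^2 = 22.0314
Escaped at iteration 3

Answer: 3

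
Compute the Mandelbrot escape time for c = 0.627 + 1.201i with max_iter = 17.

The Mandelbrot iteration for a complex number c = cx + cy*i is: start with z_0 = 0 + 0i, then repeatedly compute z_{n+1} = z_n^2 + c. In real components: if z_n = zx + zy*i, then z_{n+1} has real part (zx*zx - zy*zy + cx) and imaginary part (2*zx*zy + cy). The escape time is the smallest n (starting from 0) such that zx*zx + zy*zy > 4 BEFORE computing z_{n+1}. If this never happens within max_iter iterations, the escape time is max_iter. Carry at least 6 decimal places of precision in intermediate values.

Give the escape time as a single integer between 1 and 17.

z_0 = 0 + 0i, c = 0.6270 + 1.2010i
Iter 1: z = 0.6270 + 1.2010i, |z|^2 = 1.8355
Iter 2: z = -0.4223 + 2.7071i, |z|^2 = 7.5065
Escaped at iteration 2

Answer: 2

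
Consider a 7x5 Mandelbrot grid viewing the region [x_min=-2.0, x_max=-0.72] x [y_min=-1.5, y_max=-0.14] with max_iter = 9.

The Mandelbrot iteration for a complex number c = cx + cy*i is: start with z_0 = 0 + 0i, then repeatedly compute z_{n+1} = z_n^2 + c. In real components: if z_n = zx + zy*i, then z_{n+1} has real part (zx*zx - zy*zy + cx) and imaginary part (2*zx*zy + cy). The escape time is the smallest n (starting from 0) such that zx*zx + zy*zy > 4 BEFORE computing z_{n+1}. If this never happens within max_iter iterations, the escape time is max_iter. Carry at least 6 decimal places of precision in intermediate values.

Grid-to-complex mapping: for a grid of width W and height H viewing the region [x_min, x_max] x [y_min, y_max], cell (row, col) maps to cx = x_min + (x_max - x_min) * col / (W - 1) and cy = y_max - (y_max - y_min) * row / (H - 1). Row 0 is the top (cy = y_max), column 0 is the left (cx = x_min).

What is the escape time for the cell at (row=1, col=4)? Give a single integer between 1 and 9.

Answer: 5

Derivation:
z_0 = 0 + 0i, c = -1.1467 + -0.4800i
Iter 1: z = -1.1467 + -0.4800i, |z|^2 = 1.5452
Iter 2: z = -0.0622 + 0.6208i, |z|^2 = 0.3893
Iter 3: z = -1.5282 + -0.5573i, |z|^2 = 2.6459
Iter 4: z = 0.8782 + 1.2232i, |z|^2 = 2.2673
Iter 5: z = -1.8717 + 1.6683i, |z|^2 = 6.2864
Escaped at iteration 5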